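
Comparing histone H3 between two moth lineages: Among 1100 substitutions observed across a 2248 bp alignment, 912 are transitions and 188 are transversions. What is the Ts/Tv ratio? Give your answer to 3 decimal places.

4.851

R = 912/188 = 4.851063… ≈ 4.851 (to 3 d.p.).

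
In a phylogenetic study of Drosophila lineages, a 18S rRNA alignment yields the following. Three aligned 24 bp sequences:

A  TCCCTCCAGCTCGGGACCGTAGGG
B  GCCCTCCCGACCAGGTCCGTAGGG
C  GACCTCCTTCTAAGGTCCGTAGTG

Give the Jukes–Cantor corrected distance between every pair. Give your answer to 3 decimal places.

A–B: 6/24 sites differ → p = 0.25, d = −0.75 ln(1 − 0.333333) = 0.304098 ≈ 0.304.
A–C: 8/24 sites differ → p ≈ 0.333333, d = −0.75 ln(1 − 0.444444) = 0.440839 ≈ 0.441.
B–C: 7/24 sites differ → p ≈ 0.291667, d = −0.75 ln(1 − 0.388889) = 0.369358 ≈ 0.369.

d(A,B) = 0.304, d(A,C) = 0.441, d(B,C) = 0.369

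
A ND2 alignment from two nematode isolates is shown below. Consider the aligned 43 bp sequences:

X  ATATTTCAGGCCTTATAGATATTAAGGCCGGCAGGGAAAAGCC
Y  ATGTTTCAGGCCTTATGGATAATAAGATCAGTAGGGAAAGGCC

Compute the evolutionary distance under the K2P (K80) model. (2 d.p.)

Of 43 sites, 7 differences are transitions and 1 are transversions, so P = 7/43 ≈ 0.162791 and Q = 1/43 ≈ 0.023256.
Under the Kimura two-parameter model, d = −½ ln(1 − 2P − Q) − ¼ ln(1 − 2Q).
1 − 2P − Q = 0.651162, giving −½ ln(0.651162) = 0.214498.
1 − 2Q = 0.953488, giving −¼ ln(0.953488) = 0.011907.
d = 0.214498 + 0.011907 = 0.226405.

0.23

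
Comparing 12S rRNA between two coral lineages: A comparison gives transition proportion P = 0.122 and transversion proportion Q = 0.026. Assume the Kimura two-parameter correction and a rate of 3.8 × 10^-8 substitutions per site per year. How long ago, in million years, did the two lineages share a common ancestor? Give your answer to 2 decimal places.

Under the Kimura two-parameter model, d = −½ ln(1 − 2P − Q) − ¼ ln(1 − 2Q).
1 − 2P − Q = 0.73, giving −½ ln(0.73) = 0.157355.
1 − 2Q = 0.948, giving −¼ ln(0.948) = 0.013350.
d = 0.157355 + 0.013350 = 0.170705.
Under a molecular clock d = 2μt, so t = d/(2μ) = 0.170705 / (2 × 3.8 × 10^-8) = 2.25 million years.

2.25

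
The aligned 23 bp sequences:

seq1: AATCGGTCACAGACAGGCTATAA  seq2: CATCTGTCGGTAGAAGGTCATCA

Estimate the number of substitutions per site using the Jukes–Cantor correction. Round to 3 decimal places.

The sequences differ at 11 of 23 sites, so p = 11/23 ≈ 0.478261.
d = −(3/4) ln(1 − 4p/3) = −0.75 ln(1 − 0.637681) = −0.75 ln(0.362319)
  = −0.75 × (-1.015230) = 0.761423 substitutions/site.

0.761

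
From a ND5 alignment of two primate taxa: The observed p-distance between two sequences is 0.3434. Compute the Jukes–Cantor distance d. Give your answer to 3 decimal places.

0.459

d = −(3/4) ln(1 − 4p/3) = −0.75 ln(1 − 0.457867) = −0.75 ln(0.542133)
  = −0.75 × (-0.612244) = 0.459183 substitutions/site.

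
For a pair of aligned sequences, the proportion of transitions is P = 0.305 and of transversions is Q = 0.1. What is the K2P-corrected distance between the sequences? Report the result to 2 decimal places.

0.67

Under the Kimura two-parameter model, d = −½ ln(1 − 2P − Q) − ¼ ln(1 − 2Q).
1 − 2P − Q = 0.29, giving −½ ln(0.29) = 0.618937.
1 − 2Q = 0.8, giving −¼ ln(0.8) = 0.055786.
d = 0.618937 + 0.055786 = 0.674723.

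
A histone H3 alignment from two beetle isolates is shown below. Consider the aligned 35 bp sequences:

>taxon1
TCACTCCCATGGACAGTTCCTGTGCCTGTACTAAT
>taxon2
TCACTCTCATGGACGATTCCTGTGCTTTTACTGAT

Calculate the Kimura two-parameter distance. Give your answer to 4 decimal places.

0.2034

Of 35 sites, 5 differences are transitions and 1 are transversions, so P = 5/35 ≈ 0.142857 and Q = 1/35 ≈ 0.028571.
Under the Kimura two-parameter model, d = −½ ln(1 − 2P − Q) − ¼ ln(1 − 2Q).
1 − 2P − Q = 0.685715, giving −½ ln(0.685715) = 0.188647.
1 − 2Q = 0.942858, giving −¼ ln(0.942858) = 0.014710.
d = 0.188647 + 0.014710 = 0.203357.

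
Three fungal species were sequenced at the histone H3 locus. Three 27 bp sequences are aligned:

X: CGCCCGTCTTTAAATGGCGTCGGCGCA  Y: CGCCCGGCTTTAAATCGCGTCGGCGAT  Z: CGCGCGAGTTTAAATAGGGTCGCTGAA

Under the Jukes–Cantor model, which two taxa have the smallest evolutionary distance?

X and Y

X–Y: 4/27 differ, p = 0.148, d = 0.165.
X–Z: 8/27 differ, p = 0.296, d = 0.377.
Y–Z: 8/27 differ, p = 0.296, d = 0.377.
The smallest distance is between X and Y.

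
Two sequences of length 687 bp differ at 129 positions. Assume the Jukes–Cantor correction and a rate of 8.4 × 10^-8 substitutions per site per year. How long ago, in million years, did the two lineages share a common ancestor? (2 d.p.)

p = 129/687 ≈ 0.187773.
d = −(3/4) ln(1 − 4p/3) = −0.75 ln(1 − 0.250364) = −0.75 ln(0.749636)
  = −0.75 × (-0.288168) = 0.216126 substitutions/site.
Under a molecular clock d = 2μt, so t = d/(2μ) = 0.216126 / (2 × 8.4 × 10^-8) = 1.29 million years.

1.29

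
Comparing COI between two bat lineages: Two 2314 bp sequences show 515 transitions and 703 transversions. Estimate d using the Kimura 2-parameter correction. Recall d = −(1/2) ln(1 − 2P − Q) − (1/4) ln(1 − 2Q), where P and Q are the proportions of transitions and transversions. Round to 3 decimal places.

0.925

P = 515/2314 ≈ 0.222558 and Q = 703/2314 ≈ 0.303803.
Under the Kimura two-parameter model, d = −½ ln(1 − 2P − Q) − ¼ ln(1 − 2Q).
1 − 2P − Q = 0.251081, giving −½ ln(0.251081) = 0.690990.
1 − 2Q = 0.392394, giving −¼ ln(0.392394) = 0.233872.
d = 0.690990 + 0.233872 = 0.924862.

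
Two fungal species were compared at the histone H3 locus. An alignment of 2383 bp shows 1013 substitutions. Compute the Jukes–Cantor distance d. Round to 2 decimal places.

p = 1013/2383 ≈ 0.425094.
d = −(3/4) ln(1 − 4p/3) = −0.75 ln(1 − 0.566792) = −0.75 ln(0.433208)
  = −0.75 × (-0.836537) = 0.627403 substitutions/site.

0.63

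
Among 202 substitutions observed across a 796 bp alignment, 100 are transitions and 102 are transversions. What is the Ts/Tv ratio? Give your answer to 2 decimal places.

R = 100/102 = 0.980392… ≈ 0.98 (to 2 d.p.).

0.98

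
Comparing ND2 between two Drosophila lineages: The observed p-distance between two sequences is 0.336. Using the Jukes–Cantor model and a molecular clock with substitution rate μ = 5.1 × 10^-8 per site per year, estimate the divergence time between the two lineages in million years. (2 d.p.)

d = −(3/4) ln(1 − 4p/3) = −0.75 ln(1 − 0.448) = −0.75 ln(0.552)
  = −0.75 × (-0.594207) = 0.445655 substitutions/site.
Under a molecular clock d = 2μt, so t = d/(2μ) = 0.445655 / (2 × 5.1 × 10^-8) = 4.37 million years.

4.37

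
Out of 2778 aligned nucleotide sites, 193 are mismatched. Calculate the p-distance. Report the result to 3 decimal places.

p = 193/2778 = 0.069474… ≈ 0.069 (to 3 d.p.).

0.069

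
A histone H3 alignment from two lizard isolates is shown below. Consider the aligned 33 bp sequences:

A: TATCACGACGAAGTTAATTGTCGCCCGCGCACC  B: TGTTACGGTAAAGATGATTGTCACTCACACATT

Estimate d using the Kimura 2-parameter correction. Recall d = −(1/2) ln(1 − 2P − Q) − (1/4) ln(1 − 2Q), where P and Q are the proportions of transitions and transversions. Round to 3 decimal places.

0.724

Of 33 sites, 12 differences are transitions and 1 are transversions, so P = 12/33 ≈ 0.363636 and Q = 1/33 ≈ 0.030303.
Under the Kimura two-parameter model, d = −½ ln(1 − 2P − Q) − ¼ ln(1 − 2Q).
1 − 2P − Q = 0.242425, giving −½ ln(0.242425) = 0.708531.
1 − 2Q = 0.939394, giving −¼ ln(0.939394) = 0.015630.
d = 0.708531 + 0.015630 = 0.724161.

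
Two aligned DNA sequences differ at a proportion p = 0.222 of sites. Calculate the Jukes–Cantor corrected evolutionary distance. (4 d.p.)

d = −(3/4) ln(1 − 4p/3) = −0.75 ln(1 − 0.296) = −0.75 ln(0.704)
  = −0.75 × (-0.350977) = 0.263233 substitutions/site.

0.2632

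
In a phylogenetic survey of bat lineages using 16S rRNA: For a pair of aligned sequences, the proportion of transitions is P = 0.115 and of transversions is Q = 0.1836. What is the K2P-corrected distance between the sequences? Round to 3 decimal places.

0.381

Under the Kimura two-parameter model, d = −½ ln(1 − 2P − Q) − ¼ ln(1 − 2Q).
1 − 2P − Q = 0.5864, giving −½ ln(0.5864) = 0.266877.
1 − 2Q = 0.6328, giving −¼ ln(0.6328) = 0.114400.
d = 0.266877 + 0.114400 = 0.381277.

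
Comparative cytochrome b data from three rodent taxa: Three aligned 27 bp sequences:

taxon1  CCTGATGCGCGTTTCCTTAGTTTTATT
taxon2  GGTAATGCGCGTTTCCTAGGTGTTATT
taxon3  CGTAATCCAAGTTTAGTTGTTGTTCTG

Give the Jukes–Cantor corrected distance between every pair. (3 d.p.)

taxon1–taxon2: 6/27 sites differ → p ≈ 0.222222, d = −0.75 ln(1 − 0.296296) = 0.263548 ≈ 0.264.
taxon1–taxon3: 12/27 sites differ → p ≈ 0.444444, d = −0.75 ln(1 − 0.592592) = 0.673455 ≈ 0.673.
taxon2–taxon3: 10/27 sites differ → p ≈ 0.37037, d = −0.75 ln(1 − 0.493827) = 0.510658 ≈ 0.511.

d(taxon1,taxon2) = 0.264, d(taxon1,taxon3) = 0.673, d(taxon2,taxon3) = 0.511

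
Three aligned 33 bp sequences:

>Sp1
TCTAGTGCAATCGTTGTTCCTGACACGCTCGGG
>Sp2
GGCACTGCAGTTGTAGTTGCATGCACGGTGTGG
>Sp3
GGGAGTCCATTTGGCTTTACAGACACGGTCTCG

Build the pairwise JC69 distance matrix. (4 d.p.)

d(Sp1,Sp2) = 0.6254, d(Sp1,Sp3) = 0.6254, d(Sp2,Sp3) = 0.4975

Sp1–Sp2: 14/33 sites differ → p ≈ 0.424242, d = −0.75 ln(1 − 0.565656) = 0.625439 ≈ 0.6254.
Sp1–Sp3: 14/33 sites differ → p ≈ 0.424242, d = −0.75 ln(1 − 0.565656) = 0.625439 ≈ 0.6254.
Sp2–Sp3: 12/33 sites differ → p ≈ 0.363636, d = −0.75 ln(1 − 0.484848) = 0.497470 ≈ 0.4975.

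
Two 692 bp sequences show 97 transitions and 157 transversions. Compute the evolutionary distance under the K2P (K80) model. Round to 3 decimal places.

0.505

P = 97/692 ≈ 0.140173 and Q = 157/692 ≈ 0.226879.
Under the Kimura two-parameter model, d = −½ ln(1 − 2P − Q) − ¼ ln(1 − 2Q).
1 − 2P − Q = 0.492775, giving −½ ln(0.492775) = 0.353851.
1 − 2Q = 0.546242, giving −¼ ln(0.546242) = 0.151173.
d = 0.353851 + 0.151173 = 0.505024.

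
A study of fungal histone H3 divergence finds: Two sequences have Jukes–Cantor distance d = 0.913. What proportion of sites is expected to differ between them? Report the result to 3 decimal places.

0.528

p = (3/4)(1 − e^(−4d/3)) = 0.75 × (1 − e^(-1.217333)) = 0.75 × (1 − 0.296019) = 0.527986.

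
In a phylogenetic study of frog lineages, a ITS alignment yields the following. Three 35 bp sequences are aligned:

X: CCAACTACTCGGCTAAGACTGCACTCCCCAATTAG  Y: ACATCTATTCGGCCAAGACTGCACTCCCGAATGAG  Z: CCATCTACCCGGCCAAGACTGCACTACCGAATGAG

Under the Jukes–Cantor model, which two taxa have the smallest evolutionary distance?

Y and Z

X–Y: 6/35 differ, p = 0.171, d = 0.195.
X–Z: 6/35 differ, p = 0.171, d = 0.195.
Y–Z: 4/35 differ, p = 0.114, d = 0.124.
The smallest distance is between Y and Z.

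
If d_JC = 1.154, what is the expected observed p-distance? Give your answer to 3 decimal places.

0.589

p = (3/4)(1 − e^(−4d/3)) = 0.75 × (1 − e^(-1.538667)) = 0.75 × (1 − 0.214667) = 0.589000.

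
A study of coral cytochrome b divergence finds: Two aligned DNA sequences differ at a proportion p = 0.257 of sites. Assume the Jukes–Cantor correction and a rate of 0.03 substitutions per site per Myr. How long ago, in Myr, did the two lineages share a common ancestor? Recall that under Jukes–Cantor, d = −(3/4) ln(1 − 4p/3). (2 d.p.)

5.24

d = −(3/4) ln(1 − 4p/3) = −0.75 ln(1 − 0.342667) = −0.75 ln(0.657333)
  = −0.75 × (-0.419565) = 0.314674 substitutions/site.
Under a molecular clock d = 2μt, so t = d/(2μ) = 0.314674 / (2 × 0.03) = 5.24 Myr.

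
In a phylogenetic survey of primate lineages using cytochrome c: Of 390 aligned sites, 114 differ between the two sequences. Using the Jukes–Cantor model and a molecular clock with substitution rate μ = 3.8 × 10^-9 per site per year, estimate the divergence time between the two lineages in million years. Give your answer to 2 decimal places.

p = 114/390 ≈ 0.292308.
d = −(3/4) ln(1 − 4p/3) = −0.75 ln(1 − 0.389744) = −0.75 ln(0.610256)
  = −0.75 × (-0.493877) = 0.370408 substitutions/site.
Under a molecular clock d = 2μt, so t = d/(2μ) = 0.370408 / (2 × 3.8 × 10^-9) = 48.74 million years.

48.74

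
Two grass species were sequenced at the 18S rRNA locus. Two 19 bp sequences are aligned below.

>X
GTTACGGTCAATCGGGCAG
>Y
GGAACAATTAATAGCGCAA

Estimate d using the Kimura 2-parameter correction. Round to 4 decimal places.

0.6359

Of 19 sites, 4 differences are transitions and 4 are transversions, so P = 4/19 ≈ 0.210526 and Q = 4/19 ≈ 0.210526.
Under the Kimura two-parameter model, d = −½ ln(1 − 2P − Q) − ¼ ln(1 − 2Q).
1 − 2P − Q = 0.368422, giving −½ ln(0.368422) = 0.499263.
1 − 2Q = 0.578948, giving −¼ ln(0.578948) = 0.136636.
d = 0.499263 + 0.136636 = 0.635899.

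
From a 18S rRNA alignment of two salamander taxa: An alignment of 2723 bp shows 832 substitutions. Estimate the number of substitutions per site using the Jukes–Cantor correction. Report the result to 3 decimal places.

p = 832/2723 ≈ 0.305545.
d = −(3/4) ln(1 − 4p/3) = −0.75 ln(1 − 0.407393) = −0.75 ln(0.592607)
  = −0.75 × (-0.523224) = 0.392418 substitutions/site.

0.392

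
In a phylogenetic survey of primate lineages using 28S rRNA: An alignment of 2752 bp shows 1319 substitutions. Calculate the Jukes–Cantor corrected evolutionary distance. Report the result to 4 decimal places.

0.7643

p = 1319/2752 ≈ 0.479288.
d = −(3/4) ln(1 − 4p/3) = −0.75 ln(1 − 0.639051) = −0.75 ln(0.360949)
  = −0.75 × (-1.019019) = 0.764264 substitutions/site.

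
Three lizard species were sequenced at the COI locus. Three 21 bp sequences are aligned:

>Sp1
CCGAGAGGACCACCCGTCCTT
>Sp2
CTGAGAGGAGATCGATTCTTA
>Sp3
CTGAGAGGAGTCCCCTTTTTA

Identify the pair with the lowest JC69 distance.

Sp1–Sp2: 9/21 differ, p = 0.429, d = 0.635.
Sp1–Sp3: 8/21 differ, p = 0.381, d = 0.532.
Sp2–Sp3: 5/21 differ, p = 0.238, d = 0.286.
The smallest distance is between Sp2 and Sp3.

Sp2 and Sp3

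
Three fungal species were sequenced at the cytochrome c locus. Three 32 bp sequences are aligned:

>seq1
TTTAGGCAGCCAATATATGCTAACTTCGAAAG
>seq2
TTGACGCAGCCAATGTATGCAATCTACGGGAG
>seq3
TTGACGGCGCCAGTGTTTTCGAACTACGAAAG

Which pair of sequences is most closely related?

seq1 and seq2

seq1–seq2: 8/32 differ, p = 0.250, d = 0.304.
seq1–seq3: 10/32 differ, p = 0.313, d = 0.404.
seq2–seq3: 9/32 differ, p = 0.281, d = 0.353.
The smallest distance is between seq1 and seq2.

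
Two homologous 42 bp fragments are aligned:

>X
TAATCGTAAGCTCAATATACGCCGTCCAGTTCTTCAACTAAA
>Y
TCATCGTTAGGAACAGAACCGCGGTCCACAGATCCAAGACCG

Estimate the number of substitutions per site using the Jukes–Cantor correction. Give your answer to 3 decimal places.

0.756

The sequences differ at 20 of 42 sites, so p = 20/42 ≈ 0.47619.
d = −(3/4) ln(1 − 4p/3) = −0.75 ln(1 − 0.63492) = −0.75 ln(0.36508)
  = −0.75 × (-1.007639) = 0.755729 substitutions/site.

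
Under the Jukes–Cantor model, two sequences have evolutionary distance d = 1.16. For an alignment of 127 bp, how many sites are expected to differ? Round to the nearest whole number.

75

Invert JC69: p = (3/4)(1 − e^(−4d/3)) = 0.75 × (1 − e^(-1.546667)) = 0.75 × (1 − 0.212957) = 0.590282.
Expected differing sites = pL ≈ 0.590282 × 127 = 74.965814 ≈ 75.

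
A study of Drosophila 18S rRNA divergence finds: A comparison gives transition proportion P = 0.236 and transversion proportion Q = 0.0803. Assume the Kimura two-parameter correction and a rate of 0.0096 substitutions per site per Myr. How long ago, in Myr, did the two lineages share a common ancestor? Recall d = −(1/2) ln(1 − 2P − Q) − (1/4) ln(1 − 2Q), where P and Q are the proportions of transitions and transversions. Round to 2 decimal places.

23.21

Under the Kimura two-parameter model, d = −½ ln(1 − 2P − Q) − ¼ ln(1 − 2Q).
1 − 2P − Q = 0.4477, giving −½ ln(0.4477) = 0.401816.
1 − 2Q = 0.8394, giving −¼ ln(0.8394) = 0.043767.
d = 0.401816 + 0.043767 = 0.445583.
Under a molecular clock d = 2μt, so t = d/(2μ) = 0.445583 / (2 × 0.0096) = 23.21 Myr.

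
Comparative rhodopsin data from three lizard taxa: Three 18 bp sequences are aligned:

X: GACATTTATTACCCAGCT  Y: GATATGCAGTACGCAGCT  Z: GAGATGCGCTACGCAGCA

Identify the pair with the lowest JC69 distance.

X–Y: 5/18 differ, p = 0.278, d = 0.347.
X–Z: 7/18 differ, p = 0.389, d = 0.548.
Y–Z: 4/18 differ, p = 0.222, d = 0.264.
The smallest distance is between Y and Z.

Y and Z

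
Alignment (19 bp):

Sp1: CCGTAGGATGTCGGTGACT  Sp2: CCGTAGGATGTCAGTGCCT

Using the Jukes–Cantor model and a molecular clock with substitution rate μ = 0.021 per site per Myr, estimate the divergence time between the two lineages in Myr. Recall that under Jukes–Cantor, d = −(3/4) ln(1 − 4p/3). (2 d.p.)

2.70

The sequences differ at 2 of 19 sites (13, 17), so p = 2/19 ≈ 0.105263.
d = −(3/4) ln(1 − 4p/3) = −0.75 ln(1 − 0.140351) = −0.75 ln(0.859649)
  = −0.75 × (-0.151231) = 0.113423 substitutions/site.
Under a molecular clock d = 2μt, so t = d/(2μ) = 0.113423 / (2 × 0.021) = 2.70 Myr.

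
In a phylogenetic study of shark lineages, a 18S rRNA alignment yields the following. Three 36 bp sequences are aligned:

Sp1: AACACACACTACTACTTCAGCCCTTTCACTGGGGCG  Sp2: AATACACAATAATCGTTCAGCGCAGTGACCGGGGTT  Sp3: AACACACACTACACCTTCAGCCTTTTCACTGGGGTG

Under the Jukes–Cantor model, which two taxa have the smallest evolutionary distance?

Sp1 and Sp3

Sp1–Sp2: 12/36 differ, p = 0.333, d = 0.441.
Sp1–Sp3: 4/36 differ, p = 0.111, d = 0.120.
Sp2–Sp3: 12/36 differ, p = 0.333, d = 0.441.
The smallest distance is between Sp1 and Sp3.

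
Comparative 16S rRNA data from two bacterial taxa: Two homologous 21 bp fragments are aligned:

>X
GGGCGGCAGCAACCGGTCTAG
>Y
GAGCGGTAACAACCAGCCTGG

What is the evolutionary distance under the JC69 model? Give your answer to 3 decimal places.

The sequences differ at 6 of 21 sites (2, 7, 9, 15, 17, 20), so p = 6/21 ≈ 0.285714.
d = −(3/4) ln(1 − 4p/3) = −0.75 ln(1 − 0.380952) = −0.75 ln(0.619048)
  = −0.75 × (-0.479572) = 0.359679 substitutions/site.

0.360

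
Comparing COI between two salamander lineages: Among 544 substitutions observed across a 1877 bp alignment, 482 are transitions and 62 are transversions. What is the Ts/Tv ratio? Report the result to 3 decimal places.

7.774

R = 482/62 = 7.774193… ≈ 7.774 (to 3 d.p.).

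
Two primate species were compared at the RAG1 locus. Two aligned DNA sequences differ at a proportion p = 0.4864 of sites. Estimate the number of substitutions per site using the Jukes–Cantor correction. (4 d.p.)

0.7842

d = −(3/4) ln(1 − 4p/3) = −0.75 ln(1 − 0.648533) = −0.75 ln(0.351467)
  = −0.75 × (-1.045639) = 0.784229 substitutions/site.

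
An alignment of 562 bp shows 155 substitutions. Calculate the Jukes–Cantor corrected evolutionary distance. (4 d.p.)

0.3438

p = 155/562 ≈ 0.275801.
d = −(3/4) ln(1 − 4p/3) = −0.75 ln(1 − 0.367735) = −0.75 ln(0.632265)
  = −0.75 × (-0.458447) = 0.343835 substitutions/site.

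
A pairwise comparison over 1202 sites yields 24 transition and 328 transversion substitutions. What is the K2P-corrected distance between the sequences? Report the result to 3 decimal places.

P = 24/1202 ≈ 0.019967 and Q = 328/1202 ≈ 0.272879.
Under the Kimura two-parameter model, d = −½ ln(1 − 2P − Q) − ¼ ln(1 − 2Q).
1 − 2P − Q = 0.687187, giving −½ ln(0.687187) = 0.187574.
1 − 2Q = 0.454242, giving −¼ ln(0.454242) = 0.197281.
d = 0.187574 + 0.197281 = 0.384855.

0.385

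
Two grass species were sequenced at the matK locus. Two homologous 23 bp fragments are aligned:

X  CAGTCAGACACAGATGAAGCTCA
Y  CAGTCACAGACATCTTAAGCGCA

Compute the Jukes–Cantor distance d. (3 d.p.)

The sequences differ at 6 of 23 sites (7, 9, 13, 14, 16, 21), so p = 6/23 ≈ 0.26087.
d = −(3/4) ln(1 − 4p/3) = −0.75 ln(1 − 0.347827) = −0.75 ln(0.652173)
  = −0.75 × (-0.427445) = 0.320584 substitutions/site.

0.321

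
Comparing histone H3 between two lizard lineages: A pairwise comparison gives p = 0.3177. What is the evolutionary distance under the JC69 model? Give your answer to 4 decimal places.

0.4132

d = −(3/4) ln(1 − 4p/3) = −0.75 ln(1 − 0.4236) = −0.75 ln(0.5764)
  = −0.75 × (-0.550953) = 0.413215 substitutions/site.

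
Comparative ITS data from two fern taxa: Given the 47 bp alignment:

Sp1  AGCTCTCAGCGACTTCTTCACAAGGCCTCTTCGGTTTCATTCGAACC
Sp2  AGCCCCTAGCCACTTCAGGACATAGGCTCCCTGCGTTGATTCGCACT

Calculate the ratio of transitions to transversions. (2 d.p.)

Transitions are A↔G and C↔T; transversions are all other mismatches.
Transitions: 8. Transversions: 10.
R = 8/10 = 0.80.

0.80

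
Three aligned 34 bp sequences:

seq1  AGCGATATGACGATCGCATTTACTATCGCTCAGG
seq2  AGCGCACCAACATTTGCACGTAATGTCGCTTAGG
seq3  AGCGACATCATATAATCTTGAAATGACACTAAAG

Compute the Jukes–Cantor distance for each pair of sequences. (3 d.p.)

seq1–seq2: 13/34 sites differ → p ≈ 0.382353, d = −0.75 ln(1 − 0.509804) = 0.534712 ≈ 0.535.
seq1–seq3: 17/34 sites differ → p = 0.5, d = −0.75 ln(1 − 0.666667) = 0.823960 ≈ 0.824.
seq2–seq3: 16/34 sites differ → p ≈ 0.470588, d = −0.75 ln(1 − 0.627451) = 0.740540 ≈ 0.741.

d(seq1,seq2) = 0.535, d(seq1,seq3) = 0.824, d(seq2,seq3) = 0.741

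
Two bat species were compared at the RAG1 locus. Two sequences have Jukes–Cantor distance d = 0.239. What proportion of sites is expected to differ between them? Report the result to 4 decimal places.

p = (3/4)(1 − e^(−4d/3)) = 0.75 × (1 − e^(-0.318667)) = 0.75 × (1 − 0.727118) = 0.204662.

0.2047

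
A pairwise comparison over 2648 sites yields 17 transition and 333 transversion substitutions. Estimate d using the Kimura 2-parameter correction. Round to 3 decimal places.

0.147

P = 17/2648 ≈ 0.00642 and Q = 333/2648 ≈ 0.125755.
Under the Kimura two-parameter model, d = −½ ln(1 − 2P − Q) − ¼ ln(1 − 2Q).
1 − 2P − Q = 0.861405, giving −½ ln(0.861405) = 0.074595.
1 − 2Q = 0.74849, giving −¼ ln(0.74849) = 0.072424.
d = 0.074595 + 0.072424 = 0.147019.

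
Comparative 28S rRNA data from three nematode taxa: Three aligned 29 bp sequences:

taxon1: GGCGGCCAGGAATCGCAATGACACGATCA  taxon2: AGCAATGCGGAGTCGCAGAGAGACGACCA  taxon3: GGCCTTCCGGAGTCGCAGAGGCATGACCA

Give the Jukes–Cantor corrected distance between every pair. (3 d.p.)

taxon1–taxon2: 11/29 sites differ → p ≈ 0.37931, d = −0.75 ln(1 − 0.505747) = 0.528531 ≈ 0.529.
taxon1–taxon3: 10/29 sites differ → p ≈ 0.344828, d = −0.75 ln(1 − 0.459771) = 0.461822 ≈ 0.462.
taxon2–taxon3: 7/29 sites differ → p ≈ 0.241379, d = −0.75 ln(1 − 0.321839) = 0.291278 ≈ 0.291.

d(taxon1,taxon2) = 0.529, d(taxon1,taxon3) = 0.462, d(taxon2,taxon3) = 0.291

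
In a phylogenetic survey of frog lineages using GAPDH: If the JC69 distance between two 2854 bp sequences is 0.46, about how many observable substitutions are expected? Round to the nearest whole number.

981

Invert JC69: p = (3/4)(1 − e^(−4d/3)) = 0.75 × (1 − e^(-0.613333)) = 0.75 × (1 − 0.541543) = 0.343843.
Expected differing sites = pL ≈ 0.343843 × 2854 = 981.327922 ≈ 981.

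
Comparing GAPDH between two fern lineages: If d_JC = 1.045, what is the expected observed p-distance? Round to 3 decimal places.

0.564

p = (3/4)(1 − e^(−4d/3)) = 0.75 × (1 − e^(-1.393333)) = 0.75 × (1 − 0.248247) = 0.563815.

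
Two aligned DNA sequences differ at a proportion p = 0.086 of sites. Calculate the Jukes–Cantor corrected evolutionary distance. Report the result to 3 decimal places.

d = −(3/4) ln(1 − 4p/3) = −0.75 ln(1 − 0.114667) = −0.75 ln(0.885333)
  = −0.75 × (-0.121791) = 0.091343 substitutions/site.

0.091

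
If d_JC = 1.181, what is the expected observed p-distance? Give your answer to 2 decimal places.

0.59

p = (3/4)(1 − e^(−4d/3)) = 0.75 × (1 − e^(-1.574667)) = 0.75 × (1 − 0.207076) = 0.594693.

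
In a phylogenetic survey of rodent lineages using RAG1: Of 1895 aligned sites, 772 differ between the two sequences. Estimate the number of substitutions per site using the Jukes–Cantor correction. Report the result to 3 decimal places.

p = 772/1895 ≈ 0.407388.
d = −(3/4) ln(1 − 4p/3) = −0.75 ln(1 − 0.543184) = −0.75 ln(0.456816)
  = −0.75 × (-0.783475) = 0.587606 substitutions/site.

0.588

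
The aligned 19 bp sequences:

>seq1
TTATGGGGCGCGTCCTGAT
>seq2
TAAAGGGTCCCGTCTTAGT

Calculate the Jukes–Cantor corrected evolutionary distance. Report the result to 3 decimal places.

0.507

The sequences differ at 7 of 19 sites (2, 4, 8, 10, 15, 17, 18), so p = 7/19 ≈ 0.368421.
d = −(3/4) ln(1 − 4p/3) = −0.75 ln(1 − 0.491228) = −0.75 ln(0.508772)
  = −0.75 × (-0.675755) = 0.506816 substitutions/site.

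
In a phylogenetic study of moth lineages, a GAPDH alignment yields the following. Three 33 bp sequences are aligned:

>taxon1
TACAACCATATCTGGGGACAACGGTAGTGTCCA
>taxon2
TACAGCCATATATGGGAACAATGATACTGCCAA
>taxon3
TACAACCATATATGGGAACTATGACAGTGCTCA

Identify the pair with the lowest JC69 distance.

taxon1–taxon2: 8/33 differ, p = 0.242, d = 0.293.
taxon1–taxon3: 8/33 differ, p = 0.242, d = 0.293.
taxon2–taxon3: 6/33 differ, p = 0.182, d = 0.208.
The smallest distance is between taxon2 and taxon3.

taxon2 and taxon3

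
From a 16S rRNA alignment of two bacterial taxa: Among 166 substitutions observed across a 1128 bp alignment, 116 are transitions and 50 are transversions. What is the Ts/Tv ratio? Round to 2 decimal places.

R = 116/50 = 2.32.

2.32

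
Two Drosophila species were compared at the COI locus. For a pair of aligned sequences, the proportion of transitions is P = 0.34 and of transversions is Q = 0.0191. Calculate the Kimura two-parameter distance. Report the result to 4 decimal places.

Under the Kimura two-parameter model, d = −½ ln(1 − 2P − Q) − ¼ ln(1 − 2Q).
1 − 2P − Q = 0.3009, giving −½ ln(0.3009) = 0.600489.
1 − 2Q = 0.9618, giving −¼ ln(0.9618) = 0.009737.
d = 0.600489 + 0.009737 = 0.610226.

0.6102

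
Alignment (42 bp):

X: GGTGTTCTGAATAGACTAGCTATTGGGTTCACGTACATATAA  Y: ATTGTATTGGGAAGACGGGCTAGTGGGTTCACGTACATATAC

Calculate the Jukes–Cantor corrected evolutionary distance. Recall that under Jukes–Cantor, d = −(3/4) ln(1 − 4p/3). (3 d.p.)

The sequences differ at 11 of 42 sites, so p = 11/42 ≈ 0.261905.
d = −(3/4) ln(1 − 4p/3) = −0.75 ln(1 − 0.349207) = −0.75 ln(0.650793)
  = −0.75 × (-0.429564) = 0.322173 substitutions/site.

0.322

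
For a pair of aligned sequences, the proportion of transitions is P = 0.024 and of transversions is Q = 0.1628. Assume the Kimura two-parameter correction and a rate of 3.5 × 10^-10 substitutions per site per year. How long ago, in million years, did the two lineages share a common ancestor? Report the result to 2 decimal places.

309.79

Under the Kimura two-parameter model, d = −½ ln(1 − 2P − Q) − ¼ ln(1 − 2Q).
1 − 2P − Q = 0.7892, giving −½ ln(0.7892) = 0.118368.
1 − 2Q = 0.6744, giving −¼ ln(0.6744) = 0.098483.
d = 0.118368 + 0.098483 = 0.216851.
Under a molecular clock d = 2μt, so t = d/(2μ) = 0.216851 / (2 × 3.5 × 10^-10) = 309.79 million years.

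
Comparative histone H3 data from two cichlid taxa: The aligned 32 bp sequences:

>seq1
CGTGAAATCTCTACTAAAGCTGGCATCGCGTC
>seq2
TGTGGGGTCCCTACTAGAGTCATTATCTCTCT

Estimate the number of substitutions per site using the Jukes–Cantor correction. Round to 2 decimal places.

0.74

The sequences differ at 15 of 32 sites, so p = 15/32 = 0.46875.
d = −(3/4) ln(1 − 4p/3) = −0.75 ln(1 − 0.625) = −0.75 ln(0.375)
  = −0.75 × (-0.980829) = 0.735622 substitutions/site.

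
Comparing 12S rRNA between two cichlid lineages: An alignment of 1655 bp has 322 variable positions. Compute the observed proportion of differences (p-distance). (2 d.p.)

0.19

p = 322/1655 = 0.194561… ≈ 0.19 (to 2 d.p.).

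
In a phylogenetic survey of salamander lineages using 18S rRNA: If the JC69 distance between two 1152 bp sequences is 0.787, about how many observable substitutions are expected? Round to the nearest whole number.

561

Invert JC69: p = (3/4)(1 − e^(−4d/3)) = 0.75 × (1 − e^(-1.049333)) = 0.75 × (1 − 0.350171) = 0.487372.
Expected differing sites = pL ≈ 0.487372 × 1152 = 561.452544 ≈ 561.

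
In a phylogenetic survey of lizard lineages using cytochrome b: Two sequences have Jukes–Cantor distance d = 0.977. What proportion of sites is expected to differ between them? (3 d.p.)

p = (3/4)(1 − e^(−4d/3)) = 0.75 × (1 − e^(-1.302667)) = 0.75 × (1 − 0.271806) = 0.546146.

0.546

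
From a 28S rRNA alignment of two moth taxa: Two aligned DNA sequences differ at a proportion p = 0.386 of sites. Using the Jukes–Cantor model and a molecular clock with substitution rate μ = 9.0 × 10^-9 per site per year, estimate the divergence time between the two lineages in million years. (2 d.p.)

d = −(3/4) ln(1 − 4p/3) = −0.75 ln(1 − 0.514667) = −0.75 ln(0.485333)
  = −0.75 × (-0.722920) = 0.542190 substitutions/site.
Under a molecular clock d = 2μt, so t = d/(2μ) = 0.542190 / (2 × 9.0 × 10^-9) = 30.12 million years.

30.12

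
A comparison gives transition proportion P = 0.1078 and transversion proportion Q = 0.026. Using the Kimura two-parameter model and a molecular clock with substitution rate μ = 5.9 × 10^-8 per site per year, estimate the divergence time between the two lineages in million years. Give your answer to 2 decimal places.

Under the Kimura two-parameter model, d = −½ ln(1 − 2P − Q) − ¼ ln(1 − 2Q).
1 − 2P − Q = 0.7584, giving −½ ln(0.7584) = 0.138272.
1 − 2Q = 0.948, giving −¼ ln(0.948) = 0.013350.
d = 0.138272 + 0.013350 = 0.151622.
Under a molecular clock d = 2μt, so t = d/(2μ) = 0.151622 / (2 × 5.9 × 10^-8) = 1.28 million years.

1.28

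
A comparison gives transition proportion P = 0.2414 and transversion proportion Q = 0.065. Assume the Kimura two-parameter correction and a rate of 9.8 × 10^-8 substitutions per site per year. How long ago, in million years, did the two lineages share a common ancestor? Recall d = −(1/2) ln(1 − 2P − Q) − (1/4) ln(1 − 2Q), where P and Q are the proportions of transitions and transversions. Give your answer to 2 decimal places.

Under the Kimura two-parameter model, d = −½ ln(1 − 2P − Q) − ¼ ln(1 − 2Q).
1 − 2P − Q = 0.4522, giving −½ ln(0.4522) = 0.396815.
1 − 2Q = 0.87, giving −¼ ln(0.87) = 0.034816.
d = 0.396815 + 0.034816 = 0.431631.
Under a molecular clock d = 2μt, so t = d/(2μ) = 0.431631 / (2 × 9.8 × 10^-8) = 2.20 million years.

2.20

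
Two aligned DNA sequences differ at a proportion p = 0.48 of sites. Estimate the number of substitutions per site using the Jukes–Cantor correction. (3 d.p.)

0.766

d = −(3/4) ln(1 − 4p/3) = −0.75 ln(1 − 0.64) = −0.75 ln(0.36)
  = −0.75 × (-1.021651) = 0.766238 substitutions/site.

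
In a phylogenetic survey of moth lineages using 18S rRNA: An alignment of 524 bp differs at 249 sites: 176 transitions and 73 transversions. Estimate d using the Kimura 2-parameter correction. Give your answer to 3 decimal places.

P = 176/524 ≈ 0.335878 and Q = 73/524 ≈ 0.139313.
Under the Kimura two-parameter model, d = −½ ln(1 − 2P − Q) − ¼ ln(1 − 2Q).
1 − 2P − Q = 0.188931, giving −½ ln(0.188931) = 0.833187.
1 − 2Q = 0.721374, giving −¼ ln(0.721374) = 0.081649.
d = 0.833187 + 0.081649 = 0.914836.

0.915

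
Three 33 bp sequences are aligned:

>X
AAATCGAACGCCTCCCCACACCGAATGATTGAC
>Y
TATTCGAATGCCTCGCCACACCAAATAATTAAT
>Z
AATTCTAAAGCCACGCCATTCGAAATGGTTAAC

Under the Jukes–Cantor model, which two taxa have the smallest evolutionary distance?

X–Y: 8/33 differ, p = 0.242, d = 0.293.
X–Z: 11/33 differ, p = 0.333, d = 0.441.
Y–Z: 10/33 differ, p = 0.303, d = 0.388.
The smallest distance is between X and Y.

X and Y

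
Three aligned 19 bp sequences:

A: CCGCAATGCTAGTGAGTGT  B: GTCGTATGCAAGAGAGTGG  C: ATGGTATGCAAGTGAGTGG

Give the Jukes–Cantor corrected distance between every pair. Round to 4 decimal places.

A–B: 8/19 sites differ → p ≈ 0.421053, d = −0.75 ln(1 − 0.561404) = 0.618132 ≈ 0.6181.
A–C: 6/19 sites differ → p ≈ 0.315789, d = −0.75 ln(1 − 0.421052) = 0.409907 ≈ 0.4099.
B–C: 3/19 sites differ → p ≈ 0.157895, d = −0.75 ln(1 − 0.210527) = 0.177292 ≈ 0.1773.

d(A,B) = 0.6181, d(A,C) = 0.4099, d(B,C) = 0.1773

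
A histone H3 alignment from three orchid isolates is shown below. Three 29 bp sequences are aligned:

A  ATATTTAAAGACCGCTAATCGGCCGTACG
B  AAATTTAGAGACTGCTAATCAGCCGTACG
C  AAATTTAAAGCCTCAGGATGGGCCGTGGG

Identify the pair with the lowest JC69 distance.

A–B: 4/29 differ, p = 0.138, d = 0.152.
A–C: 10/29 differ, p = 0.345, d = 0.462.
B–C: 10/29 differ, p = 0.345, d = 0.462.
The smallest distance is between A and B.

A and B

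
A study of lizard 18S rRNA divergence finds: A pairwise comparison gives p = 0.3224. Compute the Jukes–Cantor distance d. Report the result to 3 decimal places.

0.421

d = −(3/4) ln(1 − 4p/3) = −0.75 ln(1 − 0.429867) = −0.75 ln(0.570133)
  = −0.75 × (-0.561886) = 0.421415 substitutions/site.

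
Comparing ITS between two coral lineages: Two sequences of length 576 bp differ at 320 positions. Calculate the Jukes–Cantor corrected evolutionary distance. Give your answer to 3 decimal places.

p = 320/576 ≈ 0.555556.
d = −(3/4) ln(1 − 4p/3) = −0.75 ln(1 − 0.740741) = −0.75 ln(0.259259)
  = −0.75 × (-1.349928) = 1.012446 substitutions/site.

1.012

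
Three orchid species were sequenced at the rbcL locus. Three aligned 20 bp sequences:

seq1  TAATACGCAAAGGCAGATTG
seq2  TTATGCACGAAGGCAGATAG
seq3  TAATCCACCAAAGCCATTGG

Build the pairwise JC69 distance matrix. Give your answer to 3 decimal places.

d(seq1,seq2) = 0.304, d(seq1,seq3) = 0.572, d(seq2,seq3) = 0.572

seq1–seq2: 5/20 sites differ → p = 0.25, d = −0.75 ln(1 − 0.333333) = 0.304098 ≈ 0.304.
seq1–seq3: 8/20 sites differ → p = 0.4, d = −0.75 ln(1 − 0.533333) = 0.571605 ≈ 0.572.
seq2–seq3: 8/20 sites differ → p = 0.4, d = −0.75 ln(1 − 0.533333) = 0.571605 ≈ 0.572.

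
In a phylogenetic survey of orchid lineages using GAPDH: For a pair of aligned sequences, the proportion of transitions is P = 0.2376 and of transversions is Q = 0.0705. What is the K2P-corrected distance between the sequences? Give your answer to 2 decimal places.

0.43

Under the Kimura two-parameter model, d = −½ ln(1 − 2P − Q) − ¼ ln(1 − 2Q).
1 − 2P − Q = 0.4543, giving −½ ln(0.4543) = 0.394499.
1 − 2Q = 0.859, giving −¼ ln(0.859) = 0.037997.
d = 0.394499 + 0.037997 = 0.432496.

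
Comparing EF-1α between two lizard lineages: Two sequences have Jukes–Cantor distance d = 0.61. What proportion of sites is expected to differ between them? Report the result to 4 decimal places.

0.4175

p = (3/4)(1 − e^(−4d/3)) = 0.75 × (1 − e^(-0.813333)) = 0.75 × (1 − 0.443378) = 0.417467.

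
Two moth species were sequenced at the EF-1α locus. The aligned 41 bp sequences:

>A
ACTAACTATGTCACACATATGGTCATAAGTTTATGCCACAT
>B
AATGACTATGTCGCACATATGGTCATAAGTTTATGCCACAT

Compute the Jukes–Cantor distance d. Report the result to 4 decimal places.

0.0770

The sequences differ at 3 of 41 sites (2, 4, 13), so p = 3/41 ≈ 0.073171.
d = −(3/4) ln(1 − 4p/3) = −0.75 ln(1 − 0.097561) = −0.75 ln(0.902439)
  = −0.75 × (-0.102654) = 0.076991 substitutions/site.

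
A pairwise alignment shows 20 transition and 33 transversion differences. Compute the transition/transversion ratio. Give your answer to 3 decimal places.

R = 20/33 = 0.606060… ≈ 0.606 (to 3 d.p.).

0.606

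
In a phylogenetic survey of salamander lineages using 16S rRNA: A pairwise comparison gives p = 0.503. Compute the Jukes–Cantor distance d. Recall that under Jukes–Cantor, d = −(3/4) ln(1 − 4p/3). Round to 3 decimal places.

d = −(3/4) ln(1 − 4p/3) = −0.75 ln(1 − 0.670667) = −0.75 ln(0.329333)
  = −0.75 × (-1.110686) = 0.833015 substitutions/site.

0.833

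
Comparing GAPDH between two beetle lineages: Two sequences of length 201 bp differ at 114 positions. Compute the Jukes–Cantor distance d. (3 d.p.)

p = 114/201 ≈ 0.567164.
d = −(3/4) ln(1 − 4p/3) = −0.75 ln(1 − 0.756219) = −0.75 ln(0.243781)
  = −0.75 × (-1.411485) = 1.058614 substitutions/site.

1.059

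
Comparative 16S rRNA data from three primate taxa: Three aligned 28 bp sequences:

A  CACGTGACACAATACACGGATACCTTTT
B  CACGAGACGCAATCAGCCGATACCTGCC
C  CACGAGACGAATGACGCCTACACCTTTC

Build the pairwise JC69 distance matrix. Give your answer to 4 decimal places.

d(A,B) = 0.4197, d(A,C) = 0.4850, d(B,C) = 0.4197

A–B: 9/28 sites differ → p ≈ 0.321429, d = −0.75 ln(1 − 0.428572) = 0.419713 ≈ 0.4197.
A–C: 10/28 sites differ → p ≈ 0.357143, d = −0.75 ln(1 − 0.476191) = 0.484971 ≈ 0.4850.
B–C: 9/28 sites differ → p ≈ 0.321429, d = −0.75 ln(1 − 0.428572) = 0.419713 ≈ 0.4197.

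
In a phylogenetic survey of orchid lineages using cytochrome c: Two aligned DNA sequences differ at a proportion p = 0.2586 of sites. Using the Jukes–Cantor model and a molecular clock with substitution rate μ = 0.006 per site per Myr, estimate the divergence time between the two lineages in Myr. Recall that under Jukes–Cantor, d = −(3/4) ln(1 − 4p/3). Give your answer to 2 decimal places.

26.43

d = −(3/4) ln(1 − 4p/3) = −0.75 ln(1 − 0.3448) = −0.75 ln(0.6552)
  = −0.75 × (-0.422815) = 0.317111 substitutions/site.
Under a molecular clock d = 2μt, so t = d/(2μ) = 0.317111 / (2 × 0.006) = 26.43 Myr.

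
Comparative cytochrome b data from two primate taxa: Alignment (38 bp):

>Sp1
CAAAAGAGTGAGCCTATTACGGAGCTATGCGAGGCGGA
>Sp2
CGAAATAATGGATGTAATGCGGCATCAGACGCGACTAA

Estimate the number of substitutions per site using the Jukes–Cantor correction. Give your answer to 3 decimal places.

0.824

The sequences differ at 19 of 38 sites, so p = 19/38 = 0.5.
d = −(3/4) ln(1 − 4p/3) = −0.75 ln(1 − 0.666667) = −0.75 ln(0.333333)
  = −0.75 × (-1.098613) = 0.823960 substitutions/site.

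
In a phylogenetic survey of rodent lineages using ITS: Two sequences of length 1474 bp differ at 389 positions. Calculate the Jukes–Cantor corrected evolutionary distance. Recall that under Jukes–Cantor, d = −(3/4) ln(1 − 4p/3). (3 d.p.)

0.325

p = 389/1474 ≈ 0.263908.
d = −(3/4) ln(1 − 4p/3) = −0.75 ln(1 − 0.351877) = −0.75 ln(0.648123)
  = −0.75 × (-0.433675) = 0.325256 substitutions/site.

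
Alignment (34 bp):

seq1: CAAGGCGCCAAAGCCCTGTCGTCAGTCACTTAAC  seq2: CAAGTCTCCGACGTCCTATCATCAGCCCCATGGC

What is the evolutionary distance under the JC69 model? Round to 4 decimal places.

0.4770

The sequences differ at 12 of 34 sites, so p = 12/34 ≈ 0.352941.
d = −(3/4) ln(1 − 4p/3) = −0.75 ln(1 − 0.470588) = −0.75 ln(0.529412)
  = −0.75 × (-0.635988) = 0.476991 substitutions/site.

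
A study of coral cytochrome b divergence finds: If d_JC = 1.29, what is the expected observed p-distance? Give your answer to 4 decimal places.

p = (3/4)(1 − e^(−4d/3)) = 0.75 × (1 − e^(-1.72)) = 0.75 × (1 − 0.179066) = 0.615701.

0.6157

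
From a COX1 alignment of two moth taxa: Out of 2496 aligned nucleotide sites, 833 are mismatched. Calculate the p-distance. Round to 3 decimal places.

p = 833/2496 = 0.333733… ≈ 0.334 (to 3 d.p.).

0.334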